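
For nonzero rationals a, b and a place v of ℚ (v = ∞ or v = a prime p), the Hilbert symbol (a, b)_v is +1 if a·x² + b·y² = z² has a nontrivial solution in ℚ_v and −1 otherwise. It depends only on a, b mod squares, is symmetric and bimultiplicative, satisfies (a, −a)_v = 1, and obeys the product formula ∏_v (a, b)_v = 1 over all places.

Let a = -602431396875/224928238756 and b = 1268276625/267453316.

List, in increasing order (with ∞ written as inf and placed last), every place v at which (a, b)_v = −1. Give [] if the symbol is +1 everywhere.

[7, 11]

(a, b) ≡ (-7315, 385) mod (ℚ^×)²; places V = {2, 3, 5, 7, 11, 13, 17, 19, 29, 37, ∞}.
(a,b)_2: α=-2, β=-2; u≡5, v≡1 (mod 8); ε(u)ε(v)=0·0, αω(v)=-2·0, βω(u)=-2·1; sum ≡ 0  ⇒  +1.
(a,b)_5: α=5, u≡3; β=3, v≡3 (mod 5); (3|5)=-1, (3|5)=-1; sign (−1)^0·-1^3·-1^5 = +1.
(a,b)_11: α=5, u≡2; β=5, v≡6 (mod 11); (2|11)=-1, (6|11)=-1; sign (−1)^1·-1^5·-1^5 = -1.
(a,b)_37: α=-2, u≡28; β=-2, v≡15 (mod 37); (28|37)=+1, (15|37)=-1; sign (−1)^0·+1^-2·-1^-2 = +1.
(a,b)_7: α=1, u≡6; β=1, v≡6 (mod 7); (6|7)=-1, (6|7)=-1; sign (−1)^1·-1^1·-1^1 = -1.
(a,b)_19: α=1, u≡14; β=0, v≡1 (mod 19); (14|19)=-1, (1|19)=+1; sign (−1)^0·-1^0·+1^1 = +1.
(a,b)_17: α=-2, u≡6; β=-2, v≡14 (mod 17); (6|17)=-1, (14|17)=-1; sign (−1)^0·-1^-2·-1^-2 = +1.
(a,b)_13: α=-2, u≡10; β=-2, v≡2 (mod 13); (10|13)=+1, (2|13)=-1; sign (−1)^0·+1^-2·-1^-2 = +1.
(a,b)_3: α=2, u≡2; β=2, v≡1 (mod 3); (2|3)=-1, (1|3)=+1; sign (−1)^0·-1^2·+1^2 = +1.
(a,b)_29: α=-2, u≡22; β=0, v≡27 (mod 29); (22|29)=+1, (27|29)=-1; sign (−1)^0·+1^0·-1^-2 = +1.
(a,b)_∞: sgn(-7315)=−, sgn(385)=+, so +1.
Ram(-7315, 385) = {7, 11}; no ℚ_7-point on the conic.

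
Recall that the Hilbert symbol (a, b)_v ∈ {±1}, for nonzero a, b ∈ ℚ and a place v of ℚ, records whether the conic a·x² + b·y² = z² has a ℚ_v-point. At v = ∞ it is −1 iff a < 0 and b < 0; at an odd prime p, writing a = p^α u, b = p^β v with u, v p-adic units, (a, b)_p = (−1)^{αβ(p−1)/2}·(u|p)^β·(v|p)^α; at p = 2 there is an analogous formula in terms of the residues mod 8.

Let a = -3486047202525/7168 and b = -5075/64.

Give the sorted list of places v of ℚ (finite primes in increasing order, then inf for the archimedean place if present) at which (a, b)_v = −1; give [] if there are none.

[43, inf]

(a, b) ≡ (-1160634027, -203) mod (ℚ^×)²; places V = {2, 3, 5, 7, 23, 29, 41, 43, 47, ∞}.
(a,b)_∞: sgn(-1160634027)=−, sgn(-203)=−, so -1.
(a,b)_5: α=2, u≡3; β=2, v≡3 (mod 5); (3|5)=-1, (3|5)=-1; sign (−1)^0·-1^2·-1^2 = +1.
(a,b)_41: α=1, u≡16; β=0, v≡20 (mod 41); (16|41)=+1, (20|41)=+1; sign (−1)^0·+1^0·+1^1 = +1.
(a,b)_47: α=1, u≡38; β=0, v≡36 (mod 47); (38|47)=-1, (36|47)=+1; sign (−1)^0·-1^0·+1^1 = +1.
(a,b)_43: α=1, u≡25; β=0, v≡2 (mod 43); (25|43)=+1, (2|43)=-1; sign (−1)^0·+1^0·-1^1 = -1.
(a,b)_3: α=1, u≡2; β=0, v≡1 (mod 3); (2|3)=-1, (1|3)=+1; sign (−1)^0·-1^0·+1^1 = +1.
(a,b)_23: α=1, u≡15; β=0, v≡3 (mod 23); (15|23)=-1, (3|23)=+1; sign (−1)^0·-1^0·+1^1 = +1.
(a,b)_7: α=-1, u≡4; β=1, v≡3 (mod 7); (4|7)=+1, (3|7)=-1; sign (−1)^1·+1^1·-1^-1 = +1.
(a,b)_2: α=-10, β=-6; u≡5, v≡5 (mod 8); ε(u)ε(v)=0·0, αω(v)=-10·1, βω(u)=-6·1; sum ≡ 0  ⇒  +1.
(a,b)_29: α=3, u≡24; β=1, v≡24 (mod 29); (24|29)=+1, (24|29)=+1; sign (−1)^0·+1^1·+1^3 = +1.
Ram(-1160634027, -203) = {43, ∞}; no ℚ_43-point on the conic.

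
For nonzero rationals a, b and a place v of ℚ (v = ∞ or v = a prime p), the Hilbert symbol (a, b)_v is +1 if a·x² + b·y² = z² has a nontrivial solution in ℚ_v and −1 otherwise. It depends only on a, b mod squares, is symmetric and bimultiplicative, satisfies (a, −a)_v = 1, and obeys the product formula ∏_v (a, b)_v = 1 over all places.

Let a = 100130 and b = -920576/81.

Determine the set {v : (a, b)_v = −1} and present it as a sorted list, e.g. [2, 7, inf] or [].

[2, 19]

(a, b) ≡ (100130, -899) mod (ℚ^×)²; places V = {2, 3, 5, 17, 19, 29, 31, ∞}.
(a,b)_31: α=1, u≡6; β=1, v≡5 (mod 31); (6|31)=-1, (5|31)=+1; sign (−1)^1·-1^1·+1^1 = +1.
(a,b)_5: α=1, u≡1; β=0, v≡4 (mod 5); (1|5)=+1, (4|5)=+1; sign (−1)^0·+1^0·+1^1 = +1.
(a,b)_∞: sgn(100130)=+, sgn(-899)=−, so +1.
(a,b)_3: α=0, u≡2; β=-4, v≡1 (mod 3); (2|3)=-1, (1|3)=+1; sign (−1)^0·-1^-4·+1^0 = +1.
(a,b)_19: α=1, u≡7; β=0, v≡10 (mod 19); (7|19)=+1, (10|19)=-1; sign (−1)^0·+1^0·-1^1 = -1.
(a,b)_29: α=0, u≡22; β=1, v≡3 (mod 29); (22|29)=+1, (3|29)=-1; sign (−1)^0·+1^1·-1^0 = +1.
(a,b)_17: α=1, u≡8; β=0, v≡15 (mod 17); (8|17)=+1, (15|17)=+1; sign (−1)^0·+1^0·+1^1 = +1.
(a,b)_2: α=1, β=10; u≡1, v≡5 (mod 8); ε(u)ε(v)=0·0, αω(v)=1·1, βω(u)=10·0; sum ≡ 1  ⇒  -1.
|Ram(100130, -899)| = 2, even; anisotropic at {2, 19}.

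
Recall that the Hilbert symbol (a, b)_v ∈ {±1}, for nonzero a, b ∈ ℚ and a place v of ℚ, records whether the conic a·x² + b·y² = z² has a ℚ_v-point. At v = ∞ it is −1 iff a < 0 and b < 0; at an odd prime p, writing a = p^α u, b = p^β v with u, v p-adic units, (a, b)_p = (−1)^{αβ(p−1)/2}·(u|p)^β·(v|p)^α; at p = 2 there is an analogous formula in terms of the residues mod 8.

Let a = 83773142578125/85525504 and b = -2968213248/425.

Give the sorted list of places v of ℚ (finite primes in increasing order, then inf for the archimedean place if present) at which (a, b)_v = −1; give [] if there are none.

(a, b) ≡ (5005, -119) mod (ℚ^×)²; places V = {2, 3, 5, 7, 11, 13, 17, 23, ∞}.
(a,b)_23: α=2, u≡5; β=0, v≡19 (mod 23); (5|23)=-1, (19|23)=-1; sign (−1)^0·-1^0·-1^2 = +1.
(a,b)_3: α=4, u≡1; β=4, v≡1 (mod 3); (1|3)=+1, (1|3)=+1; sign (−1)^0·+1^4·+1^4 = +1.
(a,b)_13: α=1, u≡5; β=2, v≡7 (mod 13); (5|13)=-1, (7|13)=-1; sign (−1)^0·-1^2·-1^1 = -1.
(a,b)_7: α=1, u≡1; β=1, v≡2 (mod 7); (1|7)=+1, (2|7)=+1; sign (−1)^1·+1^1·+1^1 = -1.
(a,b)_5: α=9, u≡1; β=-2, v≡1 (mod 5); (1|5)=+1, (1|5)=+1; sign (−1)^0·+1^-2·+1^9 = +1.
(a,b)_11: α=1, u≡1; β=2, v≡7 (mod 11); (1|11)=+1, (7|11)=-1; sign (−1)^0·+1^2·-1^1 = -1.
(a,b)_∞: sgn(5005)=+, sgn(-119)=−, so +1.
(a,b)_17: α=-4, u≡14; β=-1, v≡10 (mod 17); (14|17)=-1, (10|17)=-1; sign (−1)^0·-1^-1·-1^-4 = -1.
(a,b)_2: α=-10, β=8; u≡5, v≡1 (mod 8); ε(u)ε(v)=0·0, αω(v)=-10·0, βω(u)=8·1; sum ≡ 0  ⇒  +1.
Ram(5005, -119) = {7, 11, 13, 17}; no ℚ_7-point on the conic.

[7, 11, 13, 17]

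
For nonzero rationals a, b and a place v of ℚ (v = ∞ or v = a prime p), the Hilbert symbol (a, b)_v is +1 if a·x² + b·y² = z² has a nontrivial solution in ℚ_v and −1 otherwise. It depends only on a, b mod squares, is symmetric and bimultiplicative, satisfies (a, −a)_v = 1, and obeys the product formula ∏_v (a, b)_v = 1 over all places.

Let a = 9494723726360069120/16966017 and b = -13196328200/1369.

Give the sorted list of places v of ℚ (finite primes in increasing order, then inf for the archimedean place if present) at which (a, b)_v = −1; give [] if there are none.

[5, 11, 17, 23]

(a, b) ≡ (396865, -249458) mod (ℚ^×)²; places V = {2, 3, 5, 7, 11, 17, 23, 29, 37, 47, 53, ∞}.
(a,b)_17: α=-1, u≡1; β=1, v≡7 (mod 17); (1|17)=+1, (7|17)=-1; sign (−1)^0·+1^1·-1^-1 = -1.
(a,b)_7: α=1, u≡4; β=0, v≡2 (mod 7); (4|7)=+1, (2|7)=+1; sign (−1)^0·+1^0·+1^1 = +1.
(a,b)_37: α=-2, u≡26; β=-2, v≡3 (mod 37); (26|37)=+1, (3|37)=+1; sign (−1)^0·+1^-2·+1^-2 = +1.
(a,b)_∞: sgn(396865)=+, sgn(-249458)=−, so +1.
(a,b)_23: α=3, u≡21; β=3, v≡22 (mod 23); (21|23)=-1, (22|23)=-1; sign (−1)^1·-1^3·-1^3 = -1.
(a,b)_11: α=2, u≡10; β=1, v≡3 (mod 11); (10|11)=-1, (3|11)=+1; sign (−1)^0·-1^1·+1^2 = -1.
(a,b)_3: α=-6, u≡1; β=0, v≡1 (mod 3); (1|3)=+1, (1|3)=+1; sign (−1)^0·+1^0·+1^-6 = +1.
(a,b)_29: α=1, u≡10; β=1, v≡17 (mod 29); (10|29)=-1, (17|29)=-1; sign (−1)^0·-1^1·-1^1 = +1.
(a,b)_2: α=10, β=3; u≡1, v≡7 (mod 8); ε(u)ε(v)=0·1, αω(v)=10·0, βω(u)=3·0; sum ≡ 0  ⇒  +1.
(a,b)_47: α=2, u≡45; β=0, v≡28 (mod 47); (45|47)=-1, (28|47)=+1; sign (−1)^0·-1^0·+1^2 = +1.
(a,b)_5: α=1, u≡2; β=2, v≡3 (mod 5); (2|5)=-1, (3|5)=-1; sign (−1)^0·-1^2·-1^1 = -1.
(a,b)_53: α=2, u≡11; β=0, v≡9 (mod 53); (11|53)=+1, (9|53)=+1; sign (−1)^0·+1^0·+1^2 = +1.
(396865, -249458 / ℚ) ramifies at {5, 11, 17, 23}: a division algebra.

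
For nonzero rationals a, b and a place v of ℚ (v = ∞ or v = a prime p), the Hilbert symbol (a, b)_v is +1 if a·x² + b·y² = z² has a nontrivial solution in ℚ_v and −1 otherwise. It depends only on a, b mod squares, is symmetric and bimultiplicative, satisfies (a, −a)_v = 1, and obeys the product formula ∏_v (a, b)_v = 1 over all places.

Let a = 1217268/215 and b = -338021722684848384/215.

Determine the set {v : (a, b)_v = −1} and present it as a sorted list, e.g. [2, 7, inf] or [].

Mod squares: a ≡ 2795, b ≡ -103415. Check v ∈ {∞, 2, 3, 5, 7, 13, 17, 37, 43}.
v=43: a=43^-1·(≡22), b=43^-1·(≡34) mod 43; (22|43)=-1, (34|43)=-1; (−1)^{-1·-1·21}·(-1)^-1·(-1)^-1 = -1.
v=∞: 2795 > 0 and -103415 < 0  ⇒  (a,b)_∞ = +1.
v=5: a=5^-1·(≡1), b=5^-1·(≡2) mod 5; (1|5)=+1, (2|5)=-1; (−1)^{-1·-1·2}·(+1)^-1·(-1)^-1 = -1.
v=37: a=37^0·(≡31), b=37^1·(≡18) mod 37; (31|37)=-1, (18|37)=-1; (−1)^{0·1·18}·(-1)^1·(-1)^0 = -1.
v=3: a=3^4·(≡2), b=3^4·(≡1) mod 3; (2|3)=-1, (1|3)=+1; (−1)^{4·4·1}·(-1)^4·(+1)^4 = +1.
v=17: a=17^2·(≡12), b=17^4·(≡2) mod 17; (12|17)=-1, (2|17)=+1; (−1)^{2·4·8}·(-1)^4·(+1)^2 = +1.
v=7: a=7^0·(≡2), b=7^4·(≡6) mod 7; (2|7)=+1, (6|7)=-1; (−1)^{0·4·3}·(+1)^4·(-1)^0 = +1.
v=13: a=13^1·(≡7), b=13^3·(≡12) mod 13; (7|13)=-1, (12|13)=+1; (−1)^{1·3·6}·(-1)^3·(+1)^1 = -1.
v=2: v_2(a)=2, v_2(b)=8; units ≡ 3, 1 (mod 8); ε·ε+αω+βω = 1·0+2·0+8·1 ≡ 0  ⇒  (a,b)_2 = +1.
(2795, -103415 / ℚ) ramifies at {5, 13, 37, 43}: a division algebra.

[5, 13, 37, 43]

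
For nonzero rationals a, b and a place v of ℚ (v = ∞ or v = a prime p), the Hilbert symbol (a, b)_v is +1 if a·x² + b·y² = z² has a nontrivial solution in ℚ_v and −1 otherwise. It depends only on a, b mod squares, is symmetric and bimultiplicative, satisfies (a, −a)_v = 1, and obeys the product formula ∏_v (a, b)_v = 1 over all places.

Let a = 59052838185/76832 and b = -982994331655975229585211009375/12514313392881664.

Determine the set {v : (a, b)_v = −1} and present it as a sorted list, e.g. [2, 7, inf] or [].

Mod squares: a ≡ 16530, b ≡ -15. Check v ∈ {∞, 2, 3, 5, 7, 11, 13, 17, 19, 29}.
v=∞: 16530 > 0 and -15 < 0  ⇒  (a,b)_∞ = +1.
v=17: a=17^0·(≡11), b=17^4·(≡8) mod 17; (11|17)=-1, (8|17)=+1; (−1)^{0·4·8}·(-1)^4·(+1)^0 = +1.
v=3: a=3^11·(≡2), b=3^25·(≡1) mod 3; (2|3)=-1, (1|3)=+1; (−1)^{11·25·1}·(-1)^25·(+1)^11 = +1.
v=13: a=13^0·(≡8), b=13^-2·(≡6) mod 13; (8|13)=-1, (6|13)=-1; (−1)^{0·-2·6}·(-1)^-2·(-1)^0 = +1.
v=2: v_2(a)=-5, v_2(b)=-18; units ≡ 1, 1 (mod 8); ε·ε+αω+βω = 0·0+-5·0+-18·0 ≡ 0  ⇒  (a,b)_2 = +1.
v=5: a=5^1·(≡1), b=5^5·(≡3) mod 5; (1|5)=+1, (3|5)=-1; (−1)^{1·5·2}·(+1)^5·(-1)^1 = -1.
v=29: a=29^1·(≡15), b=29^2·(≡11) mod 29; (15|29)=-1, (11|29)=-1; (−1)^{1·2·14}·(-1)^2·(-1)^1 = -1.
v=11: a=11^2·(≡6), b=11^4·(≡2) mod 11; (6|11)=-1, (2|11)=-1; (−1)^{2·4·5}·(-1)^4·(-1)^2 = +1.
v=19: a=19^1·(≡18), b=19^2·(≡5) mod 19; (18|19)=-1, (5|19)=+1; (−1)^{1·2·9}·(-1)^2·(+1)^1 = +1.
v=7: a=7^-4·(≡3), b=7^-10·(≡5) mod 7; (3|7)=-1, (5|7)=-1; (−1)^{-4·-10·3}·(-1)^-10·(-1)^-4 = +1.
(16530, -15 / ℚ) ramifies at {5, 29}: a division algebra.

[5, 29]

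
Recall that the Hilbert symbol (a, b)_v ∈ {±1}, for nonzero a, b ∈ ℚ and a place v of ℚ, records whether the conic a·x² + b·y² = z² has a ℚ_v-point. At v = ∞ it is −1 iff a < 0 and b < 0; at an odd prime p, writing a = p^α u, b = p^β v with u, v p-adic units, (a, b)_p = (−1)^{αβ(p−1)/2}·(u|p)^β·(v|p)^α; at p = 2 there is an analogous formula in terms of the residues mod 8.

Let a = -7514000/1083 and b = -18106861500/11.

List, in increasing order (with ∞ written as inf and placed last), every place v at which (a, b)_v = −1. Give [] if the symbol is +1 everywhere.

Mod squares: a ≡ -195, b ≡ -85085. Check v ∈ {∞, 2, 3, 5, 7, 11, 13, 17, 19}.
v=17: a=17^2·(≡15), b=17^3·(≡6) mod 17; (15|17)=+1, (6|17)=-1; (−1)^{2·3·8}·(+1)^3·(-1)^2 = +1.
v=19: a=19^-2·(≡2), b=19^0·(≡6) mod 19; (2|19)=-1, (6|19)=+1; (−1)^{-2·0·9}·(-1)^0·(+1)^-2 = +1.
v=3: a=3^-1·(≡1), b=3^4·(≡1) mod 3; (1|3)=+1, (1|3)=+1; (−1)^{-1·4·1}·(+1)^4·(+1)^-1 = +1.
v=∞: -195 < 0 and -85085 < 0  ⇒  (a,b)_∞ = -1.
v=11: a=11^0·(≡9), b=11^-1·(≡9) mod 11; (9|11)=+1, (9|11)=+1; (−1)^{0·-1·5}·(+1)^-1·(+1)^0 = +1.
v=2: v_2(a)=4, v_2(b)=2; units ≡ 5, 3 (mod 8); ε·ε+αω+βω = 0·1+4·1+2·1 ≡ 0  ⇒  (a,b)_2 = +1.
v=13: a=13^1·(≡8), b=13^1·(≡2) mod 13; (8|13)=-1, (2|13)=-1; (−1)^{1·1·6}·(-1)^1·(-1)^1 = +1.
v=7: a=7^0·(≡2), b=7^1·(≡4) mod 7; (2|7)=+1, (4|7)=+1; (−1)^{0·1·3}·(+1)^1·(+1)^0 = +1.
v=5: a=5^3·(≡1), b=5^3·(≡3) mod 5; (1|5)=+1, (3|5)=-1; (−1)^{3·3·2}·(+1)^3·(-1)^3 = -1.
|Ram(-195, -85085)| = 2, even; anisotropic at {5, ∞}.

[5, inf]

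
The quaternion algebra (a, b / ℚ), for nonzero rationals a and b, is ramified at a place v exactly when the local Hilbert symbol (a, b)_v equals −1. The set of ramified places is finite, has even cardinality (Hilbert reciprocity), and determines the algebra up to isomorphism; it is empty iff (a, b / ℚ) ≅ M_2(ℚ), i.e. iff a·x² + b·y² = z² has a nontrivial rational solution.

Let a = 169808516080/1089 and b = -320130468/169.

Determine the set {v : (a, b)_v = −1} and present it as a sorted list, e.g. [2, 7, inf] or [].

Mod squares: a ≡ 15295, b ≡ -2737. Check v ∈ {∞, 2, 3, 5, 7, 11, 13, 17, 19, 23}.
v=7: a=7^5·(≡1), b=7^1·(≡1) mod 7; (1|7)=+1, (1|7)=+1; (−1)^{5·1·3}·(+1)^1·(+1)^5 = -1.
v=13: a=13^0·(≡6), b=13^-2·(≡5) mod 13; (6|13)=-1, (5|13)=-1; (−1)^{0·-2·6}·(-1)^-2·(-1)^0 = +1.
v=17: a=17^2·(≡3), b=17^1·(≡15) mod 17; (3|17)=-1, (15|17)=+1; (−1)^{2·1·8}·(-1)^1·(+1)^2 = -1.
v=19: a=19^1·(≡16), b=19^2·(≡10) mod 19; (16|19)=+1, (10|19)=-1; (−1)^{1·2·9}·(+1)^2·(-1)^1 = -1.
v=11: a=11^-2·(≡3), b=11^0·(≡6) mod 11; (3|11)=+1, (6|11)=-1; (−1)^{-2·0·5}·(+1)^0·(-1)^-2 = +1.
v=3: a=3^-2·(≡1), b=3^4·(≡2) mod 3; (1|3)=+1, (2|3)=-1; (−1)^{-2·4·1}·(+1)^4·(-1)^-2 = +1.
v=5: a=5^1·(≡4), b=5^0·(≡3) mod 5; (4|5)=+1, (3|5)=-1; (−1)^{1·0·2}·(+1)^0·(-1)^1 = -1.
v=∞: 15295 > 0 and -2737 < 0  ⇒  (a,b)_∞ = +1.
v=23: a=23^1·(≡15), b=23^1·(≡7) mod 23; (15|23)=-1, (7|23)=-1; (−1)^{1·1·11}·(-1)^1·(-1)^1 = -1.
v=2: v_2(a)=4, v_2(b)=2; units ≡ 7, 7 (mod 8); ε·ε+αω+βω = 1·1+4·0+2·0 ≡ 1  ⇒  (a,b)_2 = -1.
(15295, -2737 / ℚ) ramifies at {2, 5, 7, 17, 19, 23}: a division algebra.

[2, 5, 7, 17, 19, 23]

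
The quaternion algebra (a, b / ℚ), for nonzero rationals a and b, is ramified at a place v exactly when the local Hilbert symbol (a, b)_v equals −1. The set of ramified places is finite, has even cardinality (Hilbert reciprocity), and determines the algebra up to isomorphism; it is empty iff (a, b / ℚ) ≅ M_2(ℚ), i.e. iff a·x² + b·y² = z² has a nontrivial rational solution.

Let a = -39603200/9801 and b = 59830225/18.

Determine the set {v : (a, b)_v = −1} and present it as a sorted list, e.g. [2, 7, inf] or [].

[2, 13]

Mod squares: a ≡ -1547, b ≡ 2. Check v ∈ {∞, 2, 3, 5, 7, 11, 13, 17}.
v=11: a=11^-2·(≡3), b=11^0·(≡10) mod 11; (3|11)=+1, (10|11)=-1; (−1)^{-2·0·5}·(+1)^0·(-1)^-2 = +1.
v=13: a=13^1·(≡6), b=13^2·(≡7) mod 13; (6|13)=-1, (7|13)=-1; (−1)^{1·2·6}·(-1)^2·(-1)^1 = -1.
v=3: a=3^-4·(≡1), b=3^-2·(≡2) mod 3; (1|3)=+1, (2|3)=-1; (−1)^{-4·-2·1}·(+1)^-2·(-1)^-4 = +1.
v=5: a=5^2·(≡2), b=5^2·(≡3) mod 5; (2|5)=-1, (3|5)=-1; (−1)^{2·2·2}·(-1)^2·(-1)^2 = +1.
v=7: a=7^1·(≡3), b=7^2·(≡2) mod 7; (3|7)=-1, (2|7)=+1; (−1)^{1·2·3}·(-1)^2·(+1)^1 = +1.
v=∞: -1547 < 0 and 2 > 0  ⇒  (a,b)_∞ = +1.
v=2: v_2(a)=10, v_2(b)=-1; units ≡ 5, 1 (mod 8); ε·ε+αω+βω = 0·0+10·0+-1·1 ≡ 1  ⇒  (a,b)_2 = -1.
v=17: a=17^1·(≡7), b=17^2·(≡16) mod 17; (7|17)=-1, (16|17)=+1; (−1)^{1·2·8}·(-1)^2·(+1)^1 = +1.
(-1547, 2 / ℚ) ramifies at {2, 13}: a division algebra.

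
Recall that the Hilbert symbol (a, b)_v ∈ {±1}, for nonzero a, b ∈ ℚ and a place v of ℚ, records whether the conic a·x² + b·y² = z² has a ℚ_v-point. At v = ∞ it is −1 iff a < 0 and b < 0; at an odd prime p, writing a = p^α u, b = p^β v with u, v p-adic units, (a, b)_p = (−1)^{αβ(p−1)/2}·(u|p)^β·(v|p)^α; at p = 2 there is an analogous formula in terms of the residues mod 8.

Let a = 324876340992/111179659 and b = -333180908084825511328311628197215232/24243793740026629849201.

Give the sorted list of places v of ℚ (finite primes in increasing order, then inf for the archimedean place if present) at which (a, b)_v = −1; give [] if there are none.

[7, 19, 23, 29]

(a, b) ≡ (266133, -14007) mod (ℚ^×)²; places V = {2, 3, 7, 11, 19, 23, 29, 41, 43, 59, ∞}.
(a,b)_11: α=0, u≡2; β=-2, v≡6 (mod 11); (2|11)=-1, (6|11)=-1; sign (−1)^0·-1^-2·-1^0 = +1.
(a,b)_3: α=1, u≡1; β=5, v≡2 (mod 3); (1|3)=+1, (2|3)=-1; sign (−1)^1·+1^5·-1^1 = +1.
(a,b)_2: α=8, β=10; u≡5, v≡1 (mod 8); ε(u)ε(v)=0·0, αω(v)=8·0, βω(u)=10·1; sum ≡ 0  ⇒  +1.
(a,b)_19: α=-1, u≡9; β=2, v≡12 (mod 19); (9|19)=+1, (12|19)=-1; sign (−1)^0·+1^2·-1^-1 = -1.
(a,b)_∞: sgn(266133)=+, sgn(-14007)=−, so +1.
(a,b)_23: α=1, u≡8; β=3, v≡6 (mod 23); (8|23)=+1, (6|23)=+1; sign (−1)^1·+1^3·+1^1 = -1.
(a,b)_29: α=1, u≡25; β=3, v≡17 (mod 29); (25|29)=+1, (17|29)=-1; sign (−1)^0·+1^3·-1^1 = -1.
(a,b)_41: α=-2, u≡20; β=-6, v≡14 (mod 41); (20|41)=+1, (14|41)=-1; sign (−1)^0·+1^-6·-1^-2 = +1.
(a,b)_7: α=3, u≡1; β=11, v≡1 (mod 7); (1|7)=+1, (1|7)=+1; sign (−1)^1·+1^11·+1^3 = -1.
(a,b)_43: α=2, u≡41; β=6, v≡14 (mod 43); (41|43)=+1, (14|43)=+1; sign (−1)^0·+1^6·+1^2 = +1.
(a,b)_59: α=-2, u≡38; β=-6, v≡4 (mod 59); (38|59)=-1, (4|59)=+1; sign (−1)^0·-1^-6·+1^-2 = +1.
(266133, -14007 / ℚ) ramifies at {7, 19, 23, 29}: a division algebra.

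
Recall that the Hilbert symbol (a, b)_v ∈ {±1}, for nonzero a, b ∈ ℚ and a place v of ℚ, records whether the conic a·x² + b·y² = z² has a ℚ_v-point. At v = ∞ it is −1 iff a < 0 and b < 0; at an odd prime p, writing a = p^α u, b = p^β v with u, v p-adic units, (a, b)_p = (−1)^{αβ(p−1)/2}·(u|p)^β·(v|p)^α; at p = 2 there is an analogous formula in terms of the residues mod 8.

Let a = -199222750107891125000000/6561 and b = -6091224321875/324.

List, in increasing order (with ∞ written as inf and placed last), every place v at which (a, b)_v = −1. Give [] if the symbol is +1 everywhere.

(a, b) ≡ (-584045, -35) mod (ℚ^×)²; places V = {2, 3, 5, 7, 11, 37, 41, ∞}.
(a,b)_∞: sgn(-584045)=−, sgn(-35)=−, so -1.
(a,b)_2: α=6, β=-2; u≡3, v≡5 (mod 8); ε(u)ε(v)=1·0, αω(v)=6·1, βω(u)=-2·1; sum ≡ 0  ⇒  +1.
(a,b)_11: α=3, u≡6; β=2, v≡3 (mod 11); (6|11)=-1, (3|11)=+1; sign (−1)^0·-1^2·+1^3 = +1.
(a,b)_37: α=3, u≡19; β=2, v≡23 (mod 37); (19|37)=-1, (23|37)=-1; sign (−1)^0·-1^2·-1^3 = -1.
(a,b)_41: α=3, u≡23; β=2, v≡29 (mod 41); (23|41)=+1, (29|41)=-1; sign (−1)^0·+1^2·-1^3 = -1.
(a,b)_5: α=9, u≡4; β=5, v≡3 (mod 5); (4|5)=+1, (3|5)=-1; sign (−1)^0·+1^5·-1^9 = -1.
(a,b)_3: α=-8, u≡1; β=-4, v≡1 (mod 3); (1|3)=+1, (1|3)=+1; sign (−1)^0·+1^-4·+1^-8 = +1.
(a,b)_7: α=3, u≡3; β=1, v≡2 (mod 7); (3|7)=-1, (2|7)=+1; sign (−1)^1·-1^1·+1^3 = +1.
Ram(-584045, -35) = {5, 37, 41, ∞}; no ℚ_5-point on the conic.

[5, 37, 41, inf]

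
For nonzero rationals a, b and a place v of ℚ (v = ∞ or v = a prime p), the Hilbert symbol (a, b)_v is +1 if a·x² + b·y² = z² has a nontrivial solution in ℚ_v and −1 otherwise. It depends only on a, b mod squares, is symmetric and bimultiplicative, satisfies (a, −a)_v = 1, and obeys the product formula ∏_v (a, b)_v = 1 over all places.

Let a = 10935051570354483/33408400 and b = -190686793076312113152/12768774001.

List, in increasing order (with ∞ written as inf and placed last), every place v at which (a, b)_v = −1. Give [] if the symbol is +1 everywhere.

[2, 13]

Mod squares: a ≡ 17043, b ≡ -33. Check v ∈ {∞, 2, 3, 5, 11, 13, 17, 19, 23, 29, 31}.
v=2: v_2(a)=-4, v_2(b)=30; units ≡ 3, 7 (mod 8); ε·ε+αω+βω = 1·1+-4·0+30·1 ≡ 1  ⇒  (a,b)_2 = -1.
v=23: a=23^1·(≡10), b=23^-2·(≡8) mod 23; (10|23)=-1, (8|23)=+1; (−1)^{1·-2·11}·(-1)^-2·(+1)^1 = +1.
v=19: a=19^1·(≡17), b=19^2·(≡16) mod 19; (17|19)=+1, (16|19)=+1; (−1)^{1·2·9}·(+1)^2·(+1)^1 = +1.
v=13: a=13^1·(≡2), b=13^2·(≡8) mod 13; (2|13)=-1, (8|13)=-1; (−1)^{1·2·6}·(-1)^2·(-1)^1 = -1.
v=3: a=3^9·(≡2), b=3^7·(≡1) mod 3; (2|3)=-1, (1|3)=+1; (−1)^{9·7·1}·(-1)^7·(+1)^9 = +1.
v=29: a=29^2·(≡7), b=29^0·(≡28) mod 29; (7|29)=+1, (28|29)=+1; (−1)^{2·0·14}·(+1)^0·(+1)^2 = +1.
v=∞: 17043 > 0 and -33 < 0  ⇒  (a,b)_∞ = +1.
v=17: a=17^-4·(≡9), b=17^-6·(≡2) mod 17; (9|17)=+1, (2|17)=+1; (−1)^{-4·-6·8}·(+1)^-6·(+1)^-4 = +1.
v=5: a=5^-2·(≡3), b=5^0·(≡3) mod 5; (3|5)=-1, (3|5)=-1; (−1)^{-2·0·2}·(-1)^0·(-1)^-2 = +1.
v=31: a=31^2·(≡13), b=31^0·(≡6) mod 31; (13|31)=-1, (6|31)=-1; (−1)^{2·0·15}·(-1)^0·(-1)^2 = +1.
v=11: a=11^2·(≡5), b=11^3·(≡10) mod 11; (5|11)=+1, (10|11)=-1; (−1)^{2·3·5}·(+1)^3·(-1)^2 = +1.
|Ram(17043, -33)| = 2, even; anisotropic at {2, 13}.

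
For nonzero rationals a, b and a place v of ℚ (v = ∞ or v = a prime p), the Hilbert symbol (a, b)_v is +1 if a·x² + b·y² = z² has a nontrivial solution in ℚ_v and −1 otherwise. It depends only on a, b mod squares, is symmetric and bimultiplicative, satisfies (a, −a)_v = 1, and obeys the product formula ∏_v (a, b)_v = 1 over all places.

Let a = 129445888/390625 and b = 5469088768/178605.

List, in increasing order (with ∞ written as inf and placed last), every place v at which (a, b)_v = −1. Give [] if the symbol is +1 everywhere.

[2, 5, 11, 17]

(a, b) ≡ (187, 935) mod (ℚ^×)²; places V = {2, 3, 5, 7, 11, 13, 17, ∞}.
(a,b)_3: α=0, u≡1; β=-6, v≡2 (mod 3); (1|3)=+1, (2|3)=-1; sign (−1)^0·+1^-6·-1^0 = +1.
(a,b)_∞: sgn(187)=+, sgn(935)=+, so +1.
(a,b)_13: α=2, u≡5; β=4, v≡1 (mod 13); (5|13)=-1, (1|13)=+1; sign (−1)^0·-1^4·+1^2 = +1.
(a,b)_2: α=12, β=10; u≡3, v≡7 (mod 8); ε(u)ε(v)=1·1, αω(v)=12·0, βω(u)=10·1; sum ≡ 1  ⇒  -1.
(a,b)_11: α=1, u≡2; β=1, v≡7 (mod 11); (2|11)=-1, (7|11)=-1; sign (−1)^1·-1^1·-1^1 = -1.
(a,b)_5: α=-8, u≡3; β=-1, v≡3 (mod 5); (3|5)=-1, (3|5)=-1; sign (−1)^0·-1^-1·-1^-8 = -1.
(a,b)_7: α=0, u≡3; β=-2, v≡2 (mod 7); (3|7)=-1, (2|7)=+1; sign (−1)^0·-1^-2·+1^0 = +1.
(a,b)_17: α=1, u≡6; β=1, v≡9 (mod 17); (6|17)=-1, (9|17)=+1; sign (−1)^0·-1^1·+1^1 = -1.
|Ram(187, 935)| = 4, even; anisotropic at {2, 5, 11, 17}.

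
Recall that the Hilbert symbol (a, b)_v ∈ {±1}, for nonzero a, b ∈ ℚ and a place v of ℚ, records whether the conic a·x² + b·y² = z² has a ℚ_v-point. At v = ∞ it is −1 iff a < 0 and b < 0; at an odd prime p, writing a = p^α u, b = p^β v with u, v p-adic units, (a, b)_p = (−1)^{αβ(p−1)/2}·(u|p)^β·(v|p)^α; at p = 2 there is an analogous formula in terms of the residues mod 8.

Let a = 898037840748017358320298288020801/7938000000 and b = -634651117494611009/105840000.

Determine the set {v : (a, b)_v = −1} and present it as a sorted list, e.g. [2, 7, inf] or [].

[2, 23, 29, 37]

(a, b) ≡ (39442, -3393708006) mod (ℚ^×)²; places V = {2, 3, 5, 7, 13, 19, 23, 29, 37, 41, 43, ∞}.
(a,b)_3: α=-4, u≡1; β=-3, v≡2 (mod 3); (1|3)=+1, (2|3)=-1; sign (−1)^0·+1^-3·-1^-4 = +1.
(a,b)_2: α=-7, β=-7; u≡1, v≡5 (mod 8); ε(u)ε(v)=0·0, αω(v)=-7·1, βω(u)=-7·0; sum ≡ 1  ⇒  -1.
(a,b)_23: α=0, u≡7; β=1, v≡7 (mod 23); (7|23)=-1, (7|23)=-1; sign (−1)^0·-1^1·-1^0 = -1.
(a,b)_37: α=3, u≡33; β=1, v≡18 (mod 37); (33|37)=+1, (18|37)=-1; sign (−1)^0·+1^1·-1^3 = -1.
(a,b)_7: α=-2, u≡2; β=-2, v≡4 (mod 7); (2|7)=+1, (4|7)=+1; sign (−1)^0·+1^-2·+1^-2 = +1.
(a,b)_5: α=-6, u≡3; β=-4, v≡4 (mod 5); (3|5)=-1, (4|5)=+1; sign (−1)^0·-1^-4·+1^-6 = +1.
(a,b)_29: α=2, u≡10; β=1, v≡15 (mod 29); (10|29)=-1, (15|29)=-1; sign (−1)^0·-1^1·-1^2 = -1.
(a,b)_13: α=5, u≡2; β=1, v≡6 (mod 13); (2|13)=-1, (6|13)=-1; sign (−1)^0·-1^1·-1^5 = +1.
(a,b)_19: α=4, u≡1; β=2, v≡14 (mod 19); (1|19)=+1, (14|19)=-1; sign (−1)^0·+1^2·-1^4 = +1.
(a,b)_41: α=3, u≡27; β=3, v≡22 (mod 41); (27|41)=-1, (22|41)=-1; sign (−1)^0·-1^3·-1^3 = +1.
(a,b)_43: α=6, u≡6; β=3, v≡42 (mod 43); (6|43)=+1, (42|43)=-1; sign (−1)^0·+1^3·-1^6 = +1.
(a,b)_∞: sgn(39442)=+, sgn(-3393708006)=−, so +1.
|Ram(39442, -3393708006)| = 4, even; anisotropic at {2, 23, 29, 37}.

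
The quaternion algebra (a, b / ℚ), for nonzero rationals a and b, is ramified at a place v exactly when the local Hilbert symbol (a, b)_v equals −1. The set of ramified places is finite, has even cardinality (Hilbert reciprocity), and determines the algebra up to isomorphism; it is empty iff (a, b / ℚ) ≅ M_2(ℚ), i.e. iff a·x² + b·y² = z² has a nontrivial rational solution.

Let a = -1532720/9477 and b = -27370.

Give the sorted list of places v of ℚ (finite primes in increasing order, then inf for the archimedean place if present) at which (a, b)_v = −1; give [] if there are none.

(a, b) ≡ (-25415, -27370) mod (ℚ^×)²; places V = {2, 3, 5, 7, 13, 17, 23, ∞}.
(a,b)_23: α=1, u≡14; β=1, v≡6 (mod 23); (14|23)=-1, (6|23)=+1; sign (−1)^1·-1^1·+1^1 = +1.
(a,b)_2: α=4, β=1; u≡1, v≡3 (mod 8); ε(u)ε(v)=0·1, αω(v)=4·1, βω(u)=1·0; sum ≡ 0  ⇒  +1.
(a,b)_13: α=-1, u≡6; β=0, v≡8 (mod 13); (6|13)=-1, (8|13)=-1; sign (−1)^0·-1^0·-1^-1 = -1.
(a,b)_5: α=1, u≡3; β=1, v≡1 (mod 5); (3|5)=-1, (1|5)=+1; sign (−1)^0·-1^1·+1^1 = -1.
(a,b)_3: α=-6, u≡1; β=0, v≡2 (mod 3); (1|3)=+1, (2|3)=-1; sign (−1)^0·+1^0·-1^-6 = +1.
(a,b)_∞: sgn(-25415)=−, sgn(-27370)=−, so -1.
(a,b)_7: α=2, u≡4; β=1, v≡3 (mod 7); (4|7)=+1, (3|7)=-1; sign (−1)^0·+1^1·-1^2 = +1.
(a,b)_17: α=1, u≡1; β=1, v≡5 (mod 17); (1|17)=+1, (5|17)=-1; sign (−1)^0·+1^1·-1^1 = -1.
Ram(-25415, -27370) = {5, 13, 17, ∞}; no ℚ_5-point on the conic.

[5, 13, 17, inf]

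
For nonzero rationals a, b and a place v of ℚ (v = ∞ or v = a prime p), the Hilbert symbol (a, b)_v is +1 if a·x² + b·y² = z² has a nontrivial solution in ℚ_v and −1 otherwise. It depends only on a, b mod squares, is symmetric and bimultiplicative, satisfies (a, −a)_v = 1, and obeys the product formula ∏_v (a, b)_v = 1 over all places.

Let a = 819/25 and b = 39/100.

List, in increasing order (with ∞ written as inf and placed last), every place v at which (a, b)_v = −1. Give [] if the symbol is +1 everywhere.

[2, 13]

Mod squares: a ≡ 91, b ≡ 39. Check v ∈ {∞, 2, 3, 5, 7, 13}.
v=∞: 91 > 0 and 39 > 0  ⇒  (a,b)_∞ = +1.
v=7: a=7^1·(≡3), b=7^0·(≡2) mod 7; (3|7)=-1, (2|7)=+1; (−1)^{1·0·3}·(-1)^0·(+1)^1 = +1.
v=3: a=3^2·(≡1), b=3^1·(≡1) mod 3; (1|3)=+1, (1|3)=+1; (−1)^{2·1·1}·(+1)^1·(+1)^2 = +1.
v=2: v_2(a)=0, v_2(b)=-2; units ≡ 3, 7 (mod 8); ε·ε+αω+βω = 1·1+0·0+-2·1 ≡ 1  ⇒  (a,b)_2 = -1.
v=13: a=13^1·(≡2), b=13^1·(≡9) mod 13; (2|13)=-1, (9|13)=+1; (−1)^{1·1·6}·(-1)^1·(+1)^1 = -1.
v=5: a=5^-2·(≡4), b=5^-2·(≡1) mod 5; (4|5)=+1, (1|5)=+1; (−1)^{-2·-2·2}·(+1)^-2·(+1)^-2 = +1.
(91, 39 / ℚ) ramifies at {2, 13}: a division algebra.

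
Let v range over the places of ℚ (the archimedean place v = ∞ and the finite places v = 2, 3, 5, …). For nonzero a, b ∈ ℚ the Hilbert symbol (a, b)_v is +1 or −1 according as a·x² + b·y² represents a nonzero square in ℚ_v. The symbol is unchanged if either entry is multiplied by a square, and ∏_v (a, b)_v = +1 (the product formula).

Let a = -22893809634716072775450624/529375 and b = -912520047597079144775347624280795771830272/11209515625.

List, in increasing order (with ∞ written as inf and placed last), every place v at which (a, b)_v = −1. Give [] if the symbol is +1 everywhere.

(a, b) ≡ (-149513, -2243643) mod (ℚ^×)²; places V = {2, 3, 5, 7, 11, 13, 17, 19, 29, 31, 37, 41, 53, ∞}.
(a,b)_19: α=2, u≡16; β=4, v≡12 (mod 19); (16|19)=+1, (12|19)=-1; sign (−1)^0·+1^4·-1^2 = +1.
(a,b)_11: α=-2, u≡2; β=-4, v≡3 (mod 11); (2|11)=-1, (3|11)=+1; sign (−1)^0·-1^-4·+1^-2 = +1.
(a,b)_53: α=1, u≡45; β=2, v≡43 (mod 53); (45|53)=-1, (43|53)=+1; sign (−1)^0·-1^2·+1^1 = +1.
(a,b)_3: α=4, u≡1; β=7, v≡1 (mod 3); (1|3)=+1, (1|3)=+1; sign (−1)^0·+1^7·+1^4 = +1.
(a,b)_∞: sgn(-149513)=−, sgn(-2243643)=−, so -1.
(a,b)_37: α=2, u≡1; β=3, v≡1 (mod 37); (1|37)=+1, (1|37)=+1; sign (−1)^0·+1^3·+1^2 = +1.
(a,b)_5: α=-4, u≡3; β=-6, v≡2 (mod 5); (3|5)=-1, (2|5)=-1; sign (−1)^0·-1^-6·-1^-4 = +1.
(a,b)_13: α=1, u≡1; β=2, v≡10 (mod 13); (1|13)=+1, (10|13)=+1; sign (−1)^0·+1^2·+1^1 = +1.
(a,b)_7: α=-1, u≡5; β=-2, v≡1 (mod 7); (5|7)=-1, (1|7)=+1; sign (−1)^0·-1^-2·+1^-1 = +1.
(a,b)_29: α=2, u≡12; β=3, v≡1 (mod 29); (12|29)=-1, (1|29)=+1; sign (−1)^0·-1^3·+1^2 = -1.
(a,b)_41: α=2, u≡28; β=3, v≡13 (mod 41); (28|41)=-1, (13|41)=-1; sign (−1)^0·-1^3·-1^2 = -1.
(a,b)_17: α=2, u≡16; β=3, v≡16 (mod 17); (16|17)=+1, (16|17)=+1; sign (−1)^0·+1^3·+1^2 = +1.
(a,b)_2: α=16, β=24; u≡7, v≡5 (mod 8); ε(u)ε(v)=1·0, αω(v)=16·1, βω(u)=24·0; sum ≡ 0  ⇒  +1.
(a,b)_31: α=1, u≡26; β=2, v≡23 (mod 31); (26|31)=-1, (23|31)=-1; sign (−1)^0·-1^2·-1^1 = -1.
|Ram(-149513, -2243643)| = 4, even; anisotropic at {29, 31, 41, ∞}.

[29, 31, 41, inf]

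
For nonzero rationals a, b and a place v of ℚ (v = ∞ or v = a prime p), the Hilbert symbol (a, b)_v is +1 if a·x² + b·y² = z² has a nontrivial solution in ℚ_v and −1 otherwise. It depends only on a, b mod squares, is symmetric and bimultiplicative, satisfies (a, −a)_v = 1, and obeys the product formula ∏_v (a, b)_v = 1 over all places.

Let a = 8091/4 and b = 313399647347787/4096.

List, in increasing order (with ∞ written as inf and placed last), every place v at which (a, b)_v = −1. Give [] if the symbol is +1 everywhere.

[2, 29, 31, 43]

(a, b) ≡ (899, 43) mod (ℚ^×)²; places V = {2, 3, 7, 11, 13, 29, 31, 43, ∞}.
(a,b)_13: α=0, u≡11; β=2, v≡1 (mod 13); (11|13)=-1, (1|13)=+1; sign (−1)^0·-1^2·+1^0 = +1.
(a,b)_29: α=1, u≡19; β=2, v≡18 (mod 29); (19|29)=-1, (18|29)=-1; sign (−1)^0·-1^2·-1^1 = -1.
(a,b)_43: α=0, u≡34; β=1, v≡40 (mod 43); (34|43)=-1, (40|43)=+1; sign (−1)^0·-1^1·+1^0 = -1.
(a,b)_7: α=0, u≡5; β=2, v≡1 (mod 7); (5|7)=-1, (1|7)=+1; sign (−1)^0·-1^2·+1^0 = +1.
(a,b)_11: α=0, u≡7; β=2, v≡2 (mod 11); (7|11)=-1, (2|11)=-1; sign (−1)^0·-1^2·-1^0 = +1.
(a,b)_3: α=2, u≡2; β=2, v≡1 (mod 3); (2|3)=-1, (1|3)=+1; sign (−1)^0·-1^2·+1^2 = +1.
(a,b)_31: α=1, u≡11; β=2, v≡6 (mod 31); (11|31)=-1, (6|31)=-1; sign (−1)^0·-1^2·-1^1 = -1.
(a,b)_2: α=-2, β=-12; u≡3, v≡3 (mod 8); ε(u)ε(v)=1·1, αω(v)=-2·1, βω(u)=-12·1; sum ≡ 1  ⇒  -1.
(a,b)_∞: sgn(899)=+, sgn(43)=+, so +1.
Ram(899, 43) = {2, 29, 31, 43}; no ℚ_2-point on the conic.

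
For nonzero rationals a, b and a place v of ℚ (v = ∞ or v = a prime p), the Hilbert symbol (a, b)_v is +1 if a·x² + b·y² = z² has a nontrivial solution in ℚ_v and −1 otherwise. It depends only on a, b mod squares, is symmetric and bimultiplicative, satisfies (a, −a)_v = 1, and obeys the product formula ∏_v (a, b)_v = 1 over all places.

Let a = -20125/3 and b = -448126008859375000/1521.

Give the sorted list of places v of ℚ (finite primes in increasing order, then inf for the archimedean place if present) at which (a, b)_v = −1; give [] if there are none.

[3, 5, 23, inf]

Mod squares: a ≡ -2415, b ≡ -70. Check v ∈ {∞, 2, 3, 5, 7, 11, 13, 23}.
v=11: a=11^0·(≡9), b=11^4·(≡8) mod 11; (9|11)=+1, (8|11)=-1; (−1)^{0·4·5}·(+1)^4·(-1)^0 = +1.
v=13: a=13^0·(≡4), b=13^-2·(≡6) mod 13; (4|13)=+1, (6|13)=-1; (−1)^{0·-2·6}·(+1)^-2·(-1)^0 = +1.
v=∞: -2415 < 0 and -70 < 0  ⇒  (a,b)_∞ = -1.
v=7: a=7^1·(≡3), b=7^1·(≡4) mod 7; (3|7)=-1, (4|7)=+1; (−1)^{1·1·3}·(-1)^1·(+1)^1 = +1.
v=23: a=23^1·(≡15), b=23^4·(≡14) mod 23; (15|23)=-1, (14|23)=-1; (−1)^{1·4·11}·(-1)^4·(-1)^1 = -1.
v=5: a=5^3·(≡3), b=5^9·(≡4) mod 5; (3|5)=-1, (4|5)=+1; (−1)^{3·9·2}·(-1)^9·(+1)^3 = -1.
v=2: v_2(a)=0, v_2(b)=3; units ≡ 1, 5 (mod 8); ε·ε+αω+βω = 0·0+0·1+3·0 ≡ 0  ⇒  (a,b)_2 = +1.
v=3: a=3^-1·(≡2), b=3^-2·(≡2) mod 3; (2|3)=-1, (2|3)=-1; (−1)^{-1·-2·1}·(-1)^-2·(-1)^-1 = -1.
Ram(-2415, -70) = {3, 5, 23, ∞}; no ℚ_3-point on the conic.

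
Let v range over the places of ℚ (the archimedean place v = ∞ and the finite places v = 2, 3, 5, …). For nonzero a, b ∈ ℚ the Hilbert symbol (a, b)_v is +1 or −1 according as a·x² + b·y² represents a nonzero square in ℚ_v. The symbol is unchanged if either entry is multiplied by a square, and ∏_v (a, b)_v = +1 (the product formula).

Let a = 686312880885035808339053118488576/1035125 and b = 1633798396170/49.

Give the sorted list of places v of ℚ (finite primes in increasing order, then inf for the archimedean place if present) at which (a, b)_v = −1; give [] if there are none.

Mod squares: a ≡ 3739405, b ≡ 23983770. Check v ∈ {∞, 2, 3, 5, 7, 11, 13, 17, 29, 31, 37, 41}.
v=11: a=11^2·(≡10), b=11^0·(≡10) mod 11; (10|11)=-1, (10|11)=-1; (−1)^{2·0·5}·(-1)^0·(-1)^2 = +1.
v=3: a=3^0·(≡1), b=3^5·(≡1) mod 3; (1|3)=+1, (1|3)=+1; (−1)^{0·5·1}·(+1)^5·(+1)^0 = +1.
v=2: v_2(a)=24, v_2(b)=1; units ≡ 5, 5 (mod 8); ε·ε+αω+βω = 0·0+24·1+1·1 ≡ 1  ⇒  (a,b)_2 = -1.
v=17: a=17^3·(≡16), b=17^1·(≡3) mod 17; (16|17)=+1, (3|17)=-1; (−1)^{3·1·8}·(+1)^1·(-1)^3 = -1.
v=5: a=5^-3·(≡1), b=5^1·(≡1) mod 5; (1|5)=+1, (1|5)=+1; (−1)^{-3·1·2}·(+1)^1·(+1)^-3 = +1.
v=13: a=13^-2·(≡5), b=13^0·(≡7) mod 13; (5|13)=-1, (7|13)=-1; (−1)^{-2·0·6}·(-1)^0·(-1)^-2 = +1.
v=∞: 3739405 > 0 and 23983770 > 0  ⇒  (a,b)_∞ = +1.
v=41: a=41^3·(≡9), b=41^1·(≡37) mod 41; (9|41)=+1, (37|41)=+1; (−1)^{3·1·20}·(+1)^1·(+1)^3 = +1.
v=29: a=29^5·(≡27), b=29^2·(≡1) mod 29; (27|29)=-1, (1|29)=+1; (−1)^{5·2·14}·(-1)^2·(+1)^5 = +1.
v=7: a=7^-2·(≡3), b=7^-2·(≡3) mod 7; (3|7)=-1, (3|7)=-1; (−1)^{-2·-2·3}·(-1)^-2·(-1)^-2 = +1.
v=31: a=31^2·(≡17), b=31^1·(≡23) mod 31; (17|31)=-1, (23|31)=-1; (−1)^{2·1·15}·(-1)^1·(-1)^2 = -1.
v=37: a=37^3·(≡17), b=37^1·(≡27) mod 37; (17|37)=-1, (27|37)=+1; (−1)^{3·1·18}·(-1)^1·(+1)^3 = -1.
(3739405, 23983770 / ℚ) ramifies at {2, 17, 31, 37}: a division algebra.

[2, 17, 31, 37]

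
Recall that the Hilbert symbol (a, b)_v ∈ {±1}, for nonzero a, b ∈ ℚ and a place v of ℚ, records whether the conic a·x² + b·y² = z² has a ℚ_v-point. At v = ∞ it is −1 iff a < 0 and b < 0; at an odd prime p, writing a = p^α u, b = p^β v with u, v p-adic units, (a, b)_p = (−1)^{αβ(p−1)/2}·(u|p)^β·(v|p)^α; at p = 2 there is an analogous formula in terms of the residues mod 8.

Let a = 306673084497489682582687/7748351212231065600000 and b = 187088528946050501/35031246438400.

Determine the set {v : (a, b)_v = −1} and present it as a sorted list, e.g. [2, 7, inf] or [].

Mod squares: a ≡ 5892945, b ≡ 29. Check v ∈ {∞, 2, 3, 5, 7, 11, 17, 19, 23, 29, 31}.
v=23: a=23^3·(≡8), b=23^2·(≡8) mod 23; (8|23)=+1, (8|23)=+1; (−1)^{3·2·11}·(+1)^2·(+1)^3 = +1.
v=7: a=7^4·(≡2), b=7^4·(≡1) mod 7; (2|7)=+1, (1|7)=+1; (−1)^{4·4·3}·(+1)^4·(+1)^4 = +1.
v=17: a=17^-4·(≡14), b=17^-4·(≡11) mod 17; (14|17)=-1, (11|17)=-1; (−1)^{-4·-4·8}·(-1)^-4·(-1)^-4 = +1.
v=11: a=11^6·(≡4), b=11^4·(≡10) mod 11; (4|11)=+1, (10|11)=-1; (−1)^{6·4·5}·(+1)^4·(-1)^6 = +1.
v=3: a=3^-3·(≡2), b=3^0·(≡2) mod 3; (2|3)=-1, (2|3)=-1; (−1)^{-3·0·1}·(-1)^0·(-1)^-3 = -1.
v=∞: 5892945 > 0 and 29 > 0  ⇒  (a,b)_∞ = +1.
v=19: a=19^3·(≡2), b=19^2·(≡18) mod 19; (2|19)=-1, (18|19)=-1; (−1)^{3·2·9}·(-1)^2·(-1)^3 = -1.
v=29: a=29^1·(≡18), b=29^1·(≡1) mod 29; (18|29)=-1, (1|29)=+1; (−1)^{1·1·14}·(-1)^1·(+1)^1 = -1.
v=31: a=31^3·(≡13), b=31^2·(≡15) mod 31; (13|31)=-1, (15|31)=-1; (−1)^{3·2·15}·(-1)^2·(-1)^3 = -1.
v=2: v_2(a)=-40, v_2(b)=-24; units ≡ 1, 5 (mod 8); ε·ε+αω+βω = 0·0+-40·1+-24·0 ≡ 0  ⇒  (a,b)_2 = +1.
v=5: a=5^-5·(≡1), b=5^-2·(≡1) mod 5; (1|5)=+1, (1|5)=+1; (−1)^{-5·-2·2}·(+1)^-2·(+1)^-5 = +1.
(5892945, 29 / ℚ) ramifies at {3, 19, 29, 31}: a division algebra.

[3, 19, 29, 31]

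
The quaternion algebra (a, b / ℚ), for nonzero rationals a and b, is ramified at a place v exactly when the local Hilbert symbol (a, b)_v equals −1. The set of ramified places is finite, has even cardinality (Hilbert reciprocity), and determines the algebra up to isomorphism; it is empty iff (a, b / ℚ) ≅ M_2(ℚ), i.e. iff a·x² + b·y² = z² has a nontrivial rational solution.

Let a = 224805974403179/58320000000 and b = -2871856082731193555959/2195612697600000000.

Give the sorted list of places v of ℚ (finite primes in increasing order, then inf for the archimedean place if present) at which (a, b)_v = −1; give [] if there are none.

[]

Mod squares: a ≡ 3895, b ≡ -31. Check v ∈ {∞, 2, 3, 5, 7, 13, 19, 23, 31, 41, 43}.
v=3: a=3^-6·(≡1), b=3^-6·(≡2) mod 3; (1|3)=+1, (2|3)=-1; (−1)^{-6·-6·1}·(+1)^-6·(-1)^-6 = +1.
v=∞: 3895 > 0 and -31 < 0  ⇒  (a,b)_∞ = +1.
v=41: a=41^1·(≡28), b=41^2·(≡10) mod 41; (28|41)=-1, (10|41)=+1; (−1)^{1·2·20}·(-1)^2·(+1)^1 = +1.
v=13: a=13^2·(≡5), b=13^2·(≡6) mod 13; (5|13)=-1, (6|13)=-1; (−1)^{2·2·6}·(-1)^2·(-1)^2 = +1.
v=7: a=7^0·(≡5), b=7^-6·(≡4) mod 7; (5|7)=-1, (4|7)=+1; (−1)^{0·-6·3}·(-1)^-6·(+1)^0 = +1.
v=2: v_2(a)=-10, v_2(b)=-16; units ≡ 7, 1 (mod 8); ε·ε+αω+βω = 1·0+-10·0+-16·0 ≡ 0  ⇒  (a,b)_2 = +1.
v=5: a=5^-7·(≡4), b=5^-8·(≡1) mod 5; (4|5)=+1, (1|5)=+1; (−1)^{-7·-8·2}·(+1)^-8·(+1)^-7 = +1.
v=31: a=31^4·(≡14), b=31^5·(≡22) mod 31; (14|31)=+1, (22|31)=-1; (−1)^{4·5·15}·(+1)^5·(-1)^4 = +1.
v=19: a=19^1·(≡13), b=19^2·(≡7) mod 19; (13|19)=-1, (7|19)=+1; (−1)^{1·2·9}·(-1)^2·(+1)^1 = +1.
v=23: a=23^0·(≡9), b=23^2·(≡19) mod 23; (9|23)=+1, (19|23)=-1; (−1)^{0·2·11}·(+1)^2·(-1)^0 = +1.
v=43: a=43^2·(≡15), b=43^2·(≡7) mod 43; (15|43)=+1, (7|43)=-1; (−1)^{2·2·21}·(+1)^2·(-1)^2 = +1.
Every local symbol is +1, so the conic 3895·x² + -31·y² = z² has ℚ_v-points for all v and hence a ℚ-point; (a, b / ℚ) ≅ M_2(ℚ).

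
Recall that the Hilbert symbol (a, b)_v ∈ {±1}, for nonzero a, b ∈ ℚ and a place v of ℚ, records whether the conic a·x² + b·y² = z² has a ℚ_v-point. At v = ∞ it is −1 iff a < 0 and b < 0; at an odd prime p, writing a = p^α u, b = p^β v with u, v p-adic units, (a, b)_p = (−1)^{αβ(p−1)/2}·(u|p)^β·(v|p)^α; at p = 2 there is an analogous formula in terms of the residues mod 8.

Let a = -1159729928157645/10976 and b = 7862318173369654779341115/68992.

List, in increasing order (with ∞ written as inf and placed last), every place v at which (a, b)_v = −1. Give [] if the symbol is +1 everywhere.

(a, b) ≡ (-70, 27170) mod (ℚ^×)²; places V = {2, 3, 5, 7, 11, 13, 17, 19, 31, ∞}.
(a,b)_11: α=0, u≡10; β=-1, v≡10 (mod 11); (10|11)=-1, (10|11)=-1; sign (−1)^0·-1^-1·-1^0 = -1.
(a,b)_3: α=4, u≡2; β=4, v≡2 (mod 3); (2|3)=-1, (2|3)=-1; sign (−1)^0·-1^4·-1^4 = +1.
(a,b)_19: α=2, u≡5; β=3, v≡1 (mod 19); (5|19)=+1, (1|19)=+1; sign (−1)^0·+1^3·+1^2 = +1.
(a,b)_∞: sgn(-70)=−, sgn(27170)=+, so +1.
(a,b)_5: α=1, u≡1; β=1, v≡4 (mod 5); (1|5)=+1, (4|5)=+1; sign (−1)^0·+1^1·+1^1 = +1.
(a,b)_2: α=-5, β=-7; u≡5, v≡1 (mod 8); ε(u)ε(v)=0·0, αω(v)=-5·0, βω(u)=-7·1; sum ≡ 1  ⇒  -1.
(a,b)_31: α=2, u≡15; β=4, v≡14 (mod 31); (15|31)=-1, (14|31)=+1; sign (−1)^0·-1^4·+1^2 = +1.
(a,b)_7: α=-3, u≡4; β=-2, v≡6 (mod 7); (4|7)=+1, (6|7)=-1; sign (−1)^0·+1^-2·-1^-3 = -1.
(a,b)_17: α=2, u≡16; β=2, v≡4 (mod 17); (16|17)=+1, (4|17)=+1; sign (−1)^0·+1^2·+1^2 = +1.
(a,b)_13: α=4, u≡2; β=9, v≡9 (mod 13); (2|13)=-1, (9|13)=+1; sign (−1)^0·-1^9·+1^4 = -1.
(-70, 27170 / ℚ) ramifies at {2, 7, 11, 13}: a division algebra.

[2, 7, 11, 13]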